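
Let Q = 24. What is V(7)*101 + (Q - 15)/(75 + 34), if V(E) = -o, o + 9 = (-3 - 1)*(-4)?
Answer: -77054/109 ≈ -706.92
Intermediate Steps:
o = 7 (o = -9 + (-3 - 1)*(-4) = -9 - 4*(-4) = -9 + 16 = 7)
V(E) = -7 (V(E) = -1*7 = -7)
V(7)*101 + (Q - 15)/(75 + 34) = -7*101 + (24 - 15)/(75 + 34) = -707 + 9/109 = -77054/109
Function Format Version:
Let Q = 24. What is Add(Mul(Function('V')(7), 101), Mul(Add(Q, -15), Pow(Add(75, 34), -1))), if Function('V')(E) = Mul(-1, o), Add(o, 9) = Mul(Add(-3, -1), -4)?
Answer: Rational(-77054, 109) ≈ -706.92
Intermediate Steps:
o = 7 (o = Add(-9, Mul(Add(-3, -1), -4)) = Add(-9, Mul(-4, -4)) = Add(-9, 16) = 7)
Function('V')(E) = -7 (Function('V')(E) = Mul(-1, 7) = -7)
Add(Mul(Function('V')(7), 101), Mul(Add(Q, -15), Pow(Add(75, 34), -1))) = Add(Mul(-7, 101), Mul(Add(24, -15), Pow(Add(75, 34), -1))) = Add(-707, Mul(9, Pow(109, -1))) = Add(-707, Mul(9, Rational(1, 109))) = Add(-707, Rational(9, 109)) = Rational(-77054, 109)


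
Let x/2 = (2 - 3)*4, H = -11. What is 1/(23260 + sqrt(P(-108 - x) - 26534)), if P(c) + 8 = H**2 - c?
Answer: 23260/541053921 - I*sqrt(26321)/541053921 ≈ 4.299e-5 - 2.9985e-7*I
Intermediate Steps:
x = -8 (x = 2*((2 - 3)*4) = 2*(-1*4) = 2*(-4) = -8)
P(c) = 113 - c (P(c) = -8 + ((-11)**2 - c) = -8 + (121 - c) = 113 - c)
1/(23260 + sqrt(P(-108 - x) - 26534)) = 1/(23260 + sqrt((113 - (-108 - 1*(-8))) - 26534)) = 1/(23260 + sqrt((113 - (-108 + 8)) - 26534)) = 1/(23260 + sqrt((113 - 1*(-100)) - 26534)) = 1/(23260 + sqrt((113 + 100) - 26534)) = 1/(23260 + sqrt(213 - 26534)) = 1/(23260 + sqrt(-26321)) = 1/(23260 + I*sqrt(26321))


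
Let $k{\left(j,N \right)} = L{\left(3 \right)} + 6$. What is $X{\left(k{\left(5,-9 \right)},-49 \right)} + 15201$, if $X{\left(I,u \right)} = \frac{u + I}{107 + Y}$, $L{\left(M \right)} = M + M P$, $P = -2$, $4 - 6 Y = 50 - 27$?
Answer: $\frac{9469947}{623} \approx 15201.0$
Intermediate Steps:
$Y = - \frac{19}{6}$ ($Y = \frac{2}{3} - \frac{50 - 27}{6} = \frac{2}{3} - \frac{23}{6} = - \frac{19}{6} \approx -3.1667$)
$L{\left(M \right)} = - M$ ($L{\left(M \right)} = M + M \left(-2\right) = M - 2 M = - M$)
$k{\left(j,N \right)} = 3$ ($k{\left(j,N \right)} = \left(-1\right) 3 + 6 = -3 + 6 = 3$)
$X{\left(I,u \right)} = \frac{6 I}{623} + \frac{6 u}{623}$ ($X{\left(I,u \right)} = \frac{u + I}{107 - \frac{19}{6}} = \frac{I + u}{\frac{623}{6}} = \left(I + u\right) \frac{6}{623} = \frac{6 I}{623} + \frac{6 u}{623}$)
$X{\left(k{\left(5,-9 \right)},-49 \right)} + 15201 = \left(\frac{6}{623} \cdot 3 + \frac{6}{623} \left(-49\right)\right) + 15201 = \left(\frac{18}{623} - \frac{42}{89}\right) + 15201 = - \frac{276}{623} + 15201 = \frac{9469947}{623}$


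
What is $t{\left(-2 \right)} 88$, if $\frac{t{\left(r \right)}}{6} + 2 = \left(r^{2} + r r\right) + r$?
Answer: $2112$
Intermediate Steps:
$t{\left(r \right)} = -12 + 6 r + 12 r^{2}$ ($t{\left(r \right)} = -12 + 6 \left(\left(r^{2} + r r\right) + r\right) = -12 + 6 \left(\left(r^{2} + r^{2}\right) + r\right) = -12 + 6 \left(2 r^{2} + r\right) = -12 + 6 \left(r + 2 r^{2}\right) = -12 + \left(6 r + 12 r^{2}\right) = -12 + 6 r + 12 r^{2}$)
$t{\left(-2 \right)} 88 = \left(-12 + 6 \left(-2\right) + 12 \left(-2\right)^{2}\right) 88 = \left(-12 - 12 + 12 \cdot 4\right) 88 = \left(-12 - 12 + 48\right) 88 = 24 \cdot 88 = 2112$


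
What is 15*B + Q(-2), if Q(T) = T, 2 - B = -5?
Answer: 103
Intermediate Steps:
B = 7 (B = 2 - 1*(-5) = 2 + 5 = 7)
15*B + Q(-2) = 15*7 - 2 = 105 - 2 = 103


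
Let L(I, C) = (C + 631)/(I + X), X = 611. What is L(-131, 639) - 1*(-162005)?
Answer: 7776367/48 ≈ 1.6201e+5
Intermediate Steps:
L(I, C) = (631 + C)/(611 + I) (L(I, C) = (C + 631)/(I + 611) = (631 + C)/(611 + I))
L(-131, 639) - 1*(-162005) = (631 + 639)/(611 - 131) - 1*(-162005) = 1270/480 + 162005 = (1/480)*1270 + 162005 = 127/48 + 162005 = 7776367/48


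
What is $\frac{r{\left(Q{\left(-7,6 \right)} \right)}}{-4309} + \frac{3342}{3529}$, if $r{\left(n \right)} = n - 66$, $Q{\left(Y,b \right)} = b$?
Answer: $\frac{14612418}{15206461} \approx 0.96093$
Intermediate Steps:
$r{\left(n \right)} = -66 + n$
$\frac{r{\left(Q{\left(-7,6 \right)} \right)}}{-4309} + \frac{3342}{3529} = \frac{-66 + 6}{-4309} + \frac{3342}{3529} = \left(-60\right) \left(- \frac{1}{4309}\right) + 3342 \cdot \frac{1}{3529} = \frac{60}{4309} + \frac{3342}{3529} = \frac{14612418}{15206461}$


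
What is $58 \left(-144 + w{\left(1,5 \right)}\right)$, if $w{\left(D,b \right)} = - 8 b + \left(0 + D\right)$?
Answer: $-10614$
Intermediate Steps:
$w{\left(D,b \right)} = D - 8 b$ ($w{\left(D,b \right)} = - 8 b + D = D - 8 b$)
$58 \left(-144 + w{\left(1,5 \right)}\right) = 58 \left(-144 + \left(1 - 40\right)\right) = 58 \left(-144 - 39\right) = 58 \left(-183\right) = -10614$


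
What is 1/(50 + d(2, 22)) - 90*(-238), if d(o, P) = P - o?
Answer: 1499401/70 ≈ 21420.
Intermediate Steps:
1/(50 + d(2, 22)) - 90*(-238) = 1/(50 + (22 - 1*2)) - 90*(-238) = 1/(50 + (22 - 2)) + 21420 = 1/(50 + 20) + 21420 = 1/70 + 21420 = 1499401/70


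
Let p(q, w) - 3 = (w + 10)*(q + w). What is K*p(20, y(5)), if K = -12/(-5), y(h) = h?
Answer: 4536/5 ≈ 907.20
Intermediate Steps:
p(q, w) = 3 + (10 + w)*(q + w) (p(q, w) = 3 + (w + 10)*(q + w) = 3 + (10 + w)*(q + w))
K = 12/5 (K = -12*(-⅕) = 12/5 ≈ 2.4000)
K*p(20, y(5)) = 12*(3 + 5² + 10*20 + 10*5 + 20*5)/5 = 12*(3 + 25 + 200 + 50 + 100)/5 = (12/5)*378 = 4536/5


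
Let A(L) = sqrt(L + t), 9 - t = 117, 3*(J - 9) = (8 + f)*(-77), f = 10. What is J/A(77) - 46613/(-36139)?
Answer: 46613/36139 + 453*I*sqrt(31)/31 ≈ 1.2898 + 81.361*I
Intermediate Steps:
J = -453 (J = 9 + ((8 + 10)*(-77))/3 = 9 + (18*(-77))/3 = 9 + (1/3)*(-1386) = 9 - 462 = -453)
t = -108 (t = 9 - 1*117 = 9 - 117 = -108)
A(L) = sqrt(-108 + L) (A(L) = sqrt(L - 108) = sqrt(-108 + L))
J/A(77) - 46613/(-36139) = -453/sqrt(-108 + 77) - 46613/(-36139) = -453*(-I*sqrt(31)/31) - 46613*(-1/36139) = -453*(-I*sqrt(31)/31) + 46613/36139 = -(-453)*I*sqrt(31)/31 + 46613/36139 = 453*I*sqrt(31)/31 + 46613/36139 = 46613/36139 + 453*I*sqrt(31)/31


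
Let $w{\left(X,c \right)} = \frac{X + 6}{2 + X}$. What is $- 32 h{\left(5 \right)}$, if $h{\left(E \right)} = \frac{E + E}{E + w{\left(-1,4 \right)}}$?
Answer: $-32$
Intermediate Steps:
$w{\left(X,c \right)} = \frac{6 + X}{2 + X}$
$h{\left(E \right)} = \frac{2 E}{5 + E}$ ($h{\left(E \right)} = \frac{E + E}{E + \frac{6 - 1}{2 - 1}} = \frac{2 E}{E + 1^{-1} \cdot 5} = \frac{2 E}{E + 1 \cdot 5} = \frac{2 E}{E + 5} = \frac{2 E}{5 + E}$)
$- 32 h{\left(5 \right)} = - 32 \cdot 2 \cdot 5 \frac{1}{5 + 5} = - 32 \cdot 2 \cdot 5 \cdot \frac{1}{10} = \left(-32\right) 1 = -32$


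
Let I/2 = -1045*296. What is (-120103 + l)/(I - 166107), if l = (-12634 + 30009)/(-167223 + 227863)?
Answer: 1456605709/9517411616 ≈ 0.15305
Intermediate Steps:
I = -618640 (I = 2*(-1045*296) = 2*(-1*309320) = 2*(-309320) = -618640)
l = 3475/12128 (l = 17375/60640 = 17375*(1/60640) = 3475/12128 ≈ 0.28653)
(-120103 + l)/(I - 166107) = (-120103 + 3475/12128)/(-618640 - 166107) = -1456605709/12128/(-784747) = -1456605709/12128*(-1/784747) = 1456605709/9517411616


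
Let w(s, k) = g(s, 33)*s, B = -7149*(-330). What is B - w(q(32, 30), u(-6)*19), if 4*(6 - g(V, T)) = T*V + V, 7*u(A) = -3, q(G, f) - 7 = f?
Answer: 4741169/2 ≈ 2.3706e+6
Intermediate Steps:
q(G, f) = 7 + f
u(A) = -3/7 (u(A) = (⅐)*(-3) = -3/7)
B = 2359170
g(V, T) = 6 - V/4 - T*V/4 (g(V, T) = 6 - (T*V + V)/4 = 6 - (V + T*V)/4 = 6 + (-V/4 - T*V/4) = 6 - V/4 - T*V/4)
w(s, k) = s*(6 - 17*s/2) (w(s, k) = (6 - s/4 - ¼*33*s)*s = (6 - s/4 - 33*s/4)*s = (6 - 17*s/2)*s = s*(6 - 17*s/2))
B - w(q(32, 30), u(-6)*19) = 2359170 - (7 + 30)*(12 - 17*(7 + 30))/2 = 2359170 - 37*(12 - 17*37)/2 = 2359170 - 37*(12 - 629)/2 = 2359170 - 37*(-617)/2 = 2359170 - 1*(-22829/2) = 2359170 + 22829/2 = 4741169/2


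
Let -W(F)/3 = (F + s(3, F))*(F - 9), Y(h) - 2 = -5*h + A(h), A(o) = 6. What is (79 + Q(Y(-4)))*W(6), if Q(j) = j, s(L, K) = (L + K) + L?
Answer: 17334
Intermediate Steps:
Y(h) = 8 - 5*h (Y(h) = 2 + (-5*h + 6) = 2 + (6 - 5*h) = 8 - 5*h)
s(L, K) = K + 2*L (s(L, K) = (K + L) + L = K + 2*L)
W(F) = -3*(-9 + F)*(6 + 2*F) (W(F) = -3*(F + (F + 2*3))*(F - 9) = -3*(F + (F + 6))*(-9 + F) = -3*(F + (6 + F))*(-9 + F) = -3*(6 + 2*F)*(-9 + F) = -3*(-9 + F)*(6 + 2*F))
(79 + Q(Y(-4)))*W(6) = (79 + (8 - 5*(-4)))*(162 - 6*6² + 36*6) = (79 + (8 + 20))*(162 - 6*36 + 216) = (79 + 28)*(162 - 216 + 216) = 107*162 = 17334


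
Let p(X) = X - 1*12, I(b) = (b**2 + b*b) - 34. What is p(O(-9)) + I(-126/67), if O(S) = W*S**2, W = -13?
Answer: -4901659/4489 ≈ -1091.9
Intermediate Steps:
O(S) = -13*S**2
I(b) = -34 + 2*b**2 (I(b) = (b**2 + b**2) - 34 = 2*b**2 - 34 = -34 + 2*b**2)
p(X) = -12 + X (p(X) = X - 12 = -12 + X)
p(O(-9)) + I(-126/67) = (-12 - 13*(-9)**2) + (-34 + 2*(-126/67)**2) = (-12 - 13*81) + (-34 + 2*(-126*1/67)**2) = (-12 - 1053) + (-34 + 2*(-126/67)**2) = -1065 + (-34 + 2*(15876/4489)) = -1065 + (-34 + 31752/4489) = -1065 - 120874/4489 = -4901659/4489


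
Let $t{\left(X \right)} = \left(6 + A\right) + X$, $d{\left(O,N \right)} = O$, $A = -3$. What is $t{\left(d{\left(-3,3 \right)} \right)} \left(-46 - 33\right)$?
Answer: $0$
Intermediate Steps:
$t{\left(X \right)} = 3 + X$ ($t{\left(X \right)} = \left(6 - 3\right) + X = 3 + X$)
$t{\left(d{\left(-3,3 \right)} \right)} \left(-46 - 33\right) = \left(3 - 3\right) \left(-46 - 33\right) = 0 \left(-79\right) = 0$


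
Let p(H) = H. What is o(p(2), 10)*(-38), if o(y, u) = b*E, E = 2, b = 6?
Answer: -456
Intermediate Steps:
o(y, u) = 12 (o(y, u) = 6*2 = 12)
o(p(2), 10)*(-38) = 12*(-38) = -456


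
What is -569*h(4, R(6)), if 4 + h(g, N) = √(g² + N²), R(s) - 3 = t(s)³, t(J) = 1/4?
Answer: 2276 - 569*√102785/64 ≈ -574.34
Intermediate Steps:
t(J) = ¼
R(s) = 193/64 (R(s) = 3 + (¼)³ = 3 + 1/64 = 193/64)
h(g, N) = -4 + √(N² + g²) (h(g, N) = -4 + √(g² + N²) = -4 + √(N² + g²))
-569*h(4, R(6)) = -569*(-4 + √((193/64)² + 4²)) = -569*(-4 + √(37249/4096 + 16)) = -569*(-4 + √(102785/4096)) = -569*(-4 + √102785/64) = 2276 - 569*√102785/64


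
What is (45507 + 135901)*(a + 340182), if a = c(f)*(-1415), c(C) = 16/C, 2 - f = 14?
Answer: 186161978048/3 ≈ 6.2054e+10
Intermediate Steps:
f = -12 (f = 2 - 1*14 = 2 - 14 = -12)
a = 5660/3 (a = (16/(-12))*(-1415) = (16*(-1/12))*(-1415) = -4/3*(-1415) = 5660/3 ≈ 1886.7)
(45507 + 135901)*(a + 340182) = (45507 + 135901)*(5660/3 + 340182) = 181408*(1026206/3) = 186161978048/3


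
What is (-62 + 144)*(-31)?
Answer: -2542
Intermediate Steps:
(-62 + 144)*(-31) = 82*(-31) = -2542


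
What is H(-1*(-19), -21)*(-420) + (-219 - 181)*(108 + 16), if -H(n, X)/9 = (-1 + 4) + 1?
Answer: -34480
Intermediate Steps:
H(n, X) = -36 (H(n, X) = -9*((-1 + 4) + 1) = -9*(3 + 1) = -9*4 = -36)
H(-1*(-19), -21)*(-420) + (-219 - 181)*(108 + 16) = -36*(-420) + (-219 - 181)*(108 + 16) = 15120 - 400*124 = 15120 - 49600 = -34480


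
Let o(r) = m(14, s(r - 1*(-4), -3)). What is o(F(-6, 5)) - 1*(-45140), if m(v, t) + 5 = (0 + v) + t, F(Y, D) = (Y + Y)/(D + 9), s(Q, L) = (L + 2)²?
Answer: 45150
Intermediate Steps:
s(Q, L) = (2 + L)²
F(Y, D) = 2*Y/(9 + D) (F(Y, D) = (2*Y)/(9 + D) = 2*Y/(9 + D))
m(v, t) = -5 + t + v (m(v, t) = -5 + ((0 + v) + t) = -5 + (v + t) = -5 + (t + v) = -5 + t + v)
o(r) = 10 (o(r) = -5 + (2 - 3)² + 14 = -5 + (-1)² + 14 = -5 + 1 + 14 = 10)
o(F(-6, 5)) - 1*(-45140) = 10 - 1*(-45140) = 10 + 45140 = 45150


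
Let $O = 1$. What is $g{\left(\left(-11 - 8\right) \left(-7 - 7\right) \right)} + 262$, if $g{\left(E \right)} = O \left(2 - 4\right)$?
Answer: $260$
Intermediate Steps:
$g{\left(E \right)} = -2$ ($g{\left(E \right)} = 1 \left(2 - 4\right) = 1 \left(-2\right) = -2$)
$g{\left(\left(-11 - 8\right) \left(-7 - 7\right) \right)} + 262 = -2 + 262 = 260$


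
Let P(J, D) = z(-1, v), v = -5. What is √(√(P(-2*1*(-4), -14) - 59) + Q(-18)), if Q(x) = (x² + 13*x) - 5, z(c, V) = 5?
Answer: √(85 + 3*I*√6) ≈ 9.2281 + 0.39816*I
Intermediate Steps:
P(J, D) = 5
Q(x) = -5 + x² + 13*x
√(√(P(-2*1*(-4), -14) - 59) + Q(-18)) = √(√(5 - 59) + (-5 + (-18)² + 13*(-18))) = √(√(-54) + (-5 + 324 - 234)) = √(3*I*√6 + 85) = √(85 + 3*I*√6)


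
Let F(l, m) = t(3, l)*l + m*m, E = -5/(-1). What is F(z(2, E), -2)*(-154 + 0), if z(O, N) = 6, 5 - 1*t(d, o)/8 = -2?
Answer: -52360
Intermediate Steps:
E = 5 (E = -5*(-1) = 5)
t(d, o) = 56 (t(d, o) = 40 - 8*(-2) = 40 + 16 = 56)
F(l, m) = m² + 56*l (F(l, m) = 56*l + m*m = 56*l + m² = m² + 56*l)
F(z(2, E), -2)*(-154 + 0) = ((-2)² + 56*6)*(-154 + 0) = (4 + 336)*(-154) = 340*(-154) = -52360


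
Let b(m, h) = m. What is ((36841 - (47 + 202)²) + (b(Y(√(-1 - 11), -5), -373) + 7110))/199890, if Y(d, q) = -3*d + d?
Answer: -1805/19989 - 2*I*√3/99945 ≈ -0.0903 - 3.466e-5*I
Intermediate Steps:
Y(d, q) = -2*d
((36841 - (47 + 202)²) + (b(Y(√(-1 - 11), -5), -373) + 7110))/199890 = ((36841 - (47 + 202)²) + (-2*√(-1 - 11) + 7110))/199890 = ((36841 - 1*249²) + (-4*I*√3 + 7110))*(1/199890) = ((36841 - 1*62001) + (-4*I*√3 + 7110))*(1/199890) = ((36841 - 62001) + (-4*I*√3 + 7110))*(1/199890) = (-25160 + (7110 - 4*I*√3))*(1/199890) = (-18050 - 4*I*√3)*(1/199890) = -1805/19989 - 2*I*√3/99945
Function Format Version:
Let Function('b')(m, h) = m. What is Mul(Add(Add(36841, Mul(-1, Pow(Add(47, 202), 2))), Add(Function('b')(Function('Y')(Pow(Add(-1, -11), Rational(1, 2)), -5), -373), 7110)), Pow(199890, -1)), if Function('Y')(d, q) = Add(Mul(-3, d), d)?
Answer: Add(Rational(-1805, 19989), Mul(Rational(-2, 99945), I, Pow(3, Rational(1, 2)))) ≈ Add(-0.090300, Mul(-3.4660e-5, I))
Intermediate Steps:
Function('Y')(d, q) = Mul(-2, d)
Mul(Add(Add(36841, Mul(-1, Pow(Add(47, 202), 2))), Add(Function('b')(Function('Y')(Pow(Add(-1, -11), Rational(1, 2)), -5), -373), 7110)), Pow(199890, -1)) = Mul(Add(Add(36841, Mul(-1, Pow(Add(47, 202), 2))), Add(Mul(-2, Pow(Add(-1, -11), Rational(1, 2))), 7110)), Pow(199890, -1)) = Mul(Add(Add(36841, Mul(-1, Pow(249, 2))), Add(Mul(-2, Pow(-12, Rational(1, 2))), 7110)), Rational(1, 199890)) = Mul(Add(Add(36841, Mul(-1, 62001)), Add(Mul(-2, Mul(2, I, Pow(3, Rational(1, 2)))), 7110)), Rational(1, 199890)) = Mul(Add(Add(36841, -62001), Add(Mul(-4, I, Pow(3, Rational(1, 2))), 7110)), Rational(1, 199890)) = Mul(Add(-25160, Add(7110, Mul(-4, I, Pow(3, Rational(1, 2))))), Rational(1, 199890)) = Mul(Add(-18050, Mul(-4, I, Pow(3, Rational(1, 2)))), Rational(1, 199890)) = Add(Rational(-1805, 19989), Mul(Rational(-2, 99945), I, Pow(3, Rational(1, 2))))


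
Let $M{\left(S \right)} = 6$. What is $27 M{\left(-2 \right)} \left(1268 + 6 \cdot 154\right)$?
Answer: $355104$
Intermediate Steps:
$27 M{\left(-2 \right)} \left(1268 + 6 \cdot 154\right) = 27 \cdot 6 \left(1268 + 6 \cdot 154\right) = 162 \left(1268 + 924\right) = 162 \cdot 2192 = 355104$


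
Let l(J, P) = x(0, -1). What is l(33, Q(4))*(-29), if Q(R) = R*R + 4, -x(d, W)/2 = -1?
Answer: -58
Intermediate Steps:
x(d, W) = 2 (x(d, W) = -2*(-1) = 2)
Q(R) = 4 + R² (Q(R) = R² + 4 = 4 + R²)
l(J, P) = 2
l(33, Q(4))*(-29) = 2*(-29) = -58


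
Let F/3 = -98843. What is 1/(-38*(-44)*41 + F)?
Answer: -1/227977 ≈ -4.3864e-6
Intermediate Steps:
F = -296529 (F = 3*(-98843) = -296529)
1/(-38*(-44)*41 + F) = 1/(-38*(-44)*41 - 296529) = 1/(1672*41 - 296529) = 1/(68552 - 296529) = 1/(-227977) = -1/227977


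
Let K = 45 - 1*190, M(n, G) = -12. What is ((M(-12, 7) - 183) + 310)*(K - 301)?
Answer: -51290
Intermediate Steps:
K = -145 (K = 45 - 190 = -145)
((M(-12, 7) - 183) + 310)*(K - 301) = ((-12 - 183) + 310)*(-145 - 301) = (-195 + 310)*(-446) = 115*(-446) = -51290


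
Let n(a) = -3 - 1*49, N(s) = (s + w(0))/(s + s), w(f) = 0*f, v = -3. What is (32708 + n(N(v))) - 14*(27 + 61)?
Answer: 31424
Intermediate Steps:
w(f) = 0
N(s) = ½ (N(s) = (s + 0)/(s + s) = s/((2*s)) = s*(1/(2*s)) = ½)
n(a) = -52 (n(a) = -3 - 49 = -52)
(32708 + n(N(v))) - 14*(27 + 61) = (32708 - 52) - 14*(27 + 61) = 32656 - 14*88 = 32656 - 1232 = 31424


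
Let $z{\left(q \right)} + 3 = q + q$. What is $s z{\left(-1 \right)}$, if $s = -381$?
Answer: $1905$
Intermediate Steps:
$z{\left(q \right)} = -3 + 2 q$ ($z{\left(q \right)} = -3 + \left(q + q\right) = -3 + 2 q$)
$s z{\left(-1 \right)} = - 381 \left(-3 + 2 \left(-1\right)\right) = - 381 \left(-3 - 2\right) = \left(-381\right) \left(-5\right) = 1905$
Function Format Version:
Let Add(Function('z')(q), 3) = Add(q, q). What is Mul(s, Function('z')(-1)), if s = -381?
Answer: 1905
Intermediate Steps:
Function('z')(q) = Add(-3, Mul(2, q)) (Function('z')(q) = Add(-3, Add(q, q)) = Add(-3, Mul(2, q)))
Mul(s, Function('z')(-1)) = Mul(-381, Add(-3, Mul(2, -1))) = Mul(-381, Add(-3, -2)) = Mul(-381, -5) = 1905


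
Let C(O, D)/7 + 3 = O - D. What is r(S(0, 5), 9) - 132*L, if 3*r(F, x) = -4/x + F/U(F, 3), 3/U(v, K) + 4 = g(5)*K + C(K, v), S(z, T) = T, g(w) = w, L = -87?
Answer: 309704/27 ≈ 11471.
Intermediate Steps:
C(O, D) = -21 - 7*D + 7*O (C(O, D) = -21 + 7*(O - D) = -21 + (-7*D + 7*O) = -21 - 7*D + 7*O)
U(v, K) = 3/(-25 - 7*v + 12*K) (U(v, K) = 3/(-4 + (5*K + (-21 - 7*v + 7*K))) = 3/(-4 + (-21 - 7*v + 12*K)) = 3/(-25 - 7*v + 12*K))
r(F, x) = -4/(3*x) + F*(11/3 - 7*F/3)/3 (r(F, x) = (-4/x + F/((3/(-25 - 7*F + 12*3))))/3 = (-4/x + F/((3/(-25 - 7*F + 36))))/3 = (-4/x + F/((3/(11 - 7*F))))/3 = (-4/x + F*(11/3 - 7*F/3))/3 = -4/(3*x) + F*(11/3 - 7*F/3)/3)
r(S(0, 5), 9) - 132*L = (1/9)*(-12 - 1*5*9*(-11 + 7*5))/9 - 132*(-87) = (1/9)*(1/9)*(-12 - 1*5*9*(-11 + 35)) + 11484 = (1/9)*(1/9)*(-12 - 1*5*9*24) + 11484 = (1/9)*(1/9)*(-12 - 1080) + 11484 = (1/9)*(1/9)*(-1092) + 11484 = -364/27 + 11484 = 309704/27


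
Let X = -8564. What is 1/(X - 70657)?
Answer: -1/79221 ≈ -1.2623e-5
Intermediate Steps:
1/(X - 70657) = 1/(-8564 - 70657) = 1/(-79221) = -1/79221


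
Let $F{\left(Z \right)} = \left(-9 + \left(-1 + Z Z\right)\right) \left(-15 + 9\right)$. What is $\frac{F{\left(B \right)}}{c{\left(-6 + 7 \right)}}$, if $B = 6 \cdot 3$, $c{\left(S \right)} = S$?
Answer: $-1884$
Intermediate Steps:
$B = 18$
$F{\left(Z \right)} = 60 - 6 Z^{2}$ ($F{\left(Z \right)} = \left(-9 + \left(-1 + Z^{2}\right)\right) \left(-6\right) = \left(-10 + Z^{2}\right) \left(-6\right) = 60 - 6 Z^{2}$)
$\frac{F{\left(B \right)}}{c{\left(-6 + 7 \right)}} = \frac{60 - 6 \cdot 18^{2}}{-6 + 7} = \frac{60 - 1944}{1} = \left(60 - 1944\right) 1 = \left(-1884\right) 1 = -1884$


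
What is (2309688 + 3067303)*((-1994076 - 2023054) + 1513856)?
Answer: -13460081768534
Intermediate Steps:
(2309688 + 3067303)*((-1994076 - 2023054) + 1513856) = 5376991*(-4017130 + 1513856) = 5376991*(-2503274) = -13460081768534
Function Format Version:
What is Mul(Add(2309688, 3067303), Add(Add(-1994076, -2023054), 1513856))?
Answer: -13460081768534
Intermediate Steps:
Mul(Add(2309688, 3067303), Add(Add(-1994076, -2023054), 1513856)) = Mul(5376991, Add(-4017130, 1513856)) = Mul(5376991, -2503274) = -13460081768534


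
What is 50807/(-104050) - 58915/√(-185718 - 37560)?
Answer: -50807/104050 + 58915*I*√223278/223278 ≈ -0.48829 + 124.68*I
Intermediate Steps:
50807/(-104050) - 58915/√(-185718 - 37560) = 50807*(-1/104050) - 58915*(-I*√223278/223278) = -50807/104050 - 58915*(-I*√223278/223278) = -50807/104050 - (-58915)*I*√223278/223278 = -50807/104050 + 58915*I*√223278/223278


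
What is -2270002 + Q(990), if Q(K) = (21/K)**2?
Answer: -247203217751/108900 ≈ -2.2700e+6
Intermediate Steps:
Q(K) = 441/K**2
-2270002 + Q(990) = -2270002 + 441/990**2 = -2270002 + 441*(1/980100) = -2270002 + 49/108900 = -247203217751/108900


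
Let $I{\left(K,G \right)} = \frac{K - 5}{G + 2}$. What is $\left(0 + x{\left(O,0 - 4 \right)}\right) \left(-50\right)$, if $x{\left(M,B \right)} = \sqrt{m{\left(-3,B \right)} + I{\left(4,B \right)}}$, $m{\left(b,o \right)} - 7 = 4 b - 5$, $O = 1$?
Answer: $- 25 i \sqrt{38} \approx - 154.11 i$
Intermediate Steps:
$m{\left(b,o \right)} = 2 + 4 b$ ($m{\left(b,o \right)} = 7 + \left(4 b - 5\right) = 7 + \left(-5 + 4 b\right) = 2 + 4 b$)
$I{\left(K,G \right)} = \frac{-5 + K}{2 + G}$
$x{\left(M,B \right)} = \sqrt{-10 - \frac{1}{2 + B}}$ ($x{\left(M,B \right)} = \sqrt{\left(2 + 4 \left(-3\right)\right) + \frac{-5 + 4}{2 + B}} = \sqrt{\left(2 - 12\right) + \frac{1}{2 + B} \left(-1\right)} = \sqrt{-10 - \frac{1}{2 + B}}$)
$\left(0 + x{\left(O,0 - 4 \right)}\right) \left(-50\right) = \left(0 + \sqrt{\frac{-21 - 10 \left(0 - 4\right)}{2 + \left(0 - 4\right)}}\right) \left(-50\right) = \left(0 + \sqrt{\frac{-21 - -40}{2 - 4}}\right) \left(-50\right) = \left(0 + \sqrt{\frac{-21 + 40}{-2}}\right) \left(-50\right) = \left(0 + \sqrt{\left(- \frac{1}{2}\right) 19}\right) \left(-50\right) = \left(0 + \sqrt{- \frac{19}{2}}\right) \left(-50\right) = \left(0 + \frac{i \sqrt{38}}{2}\right) \left(-50\right) = \frac{i \sqrt{38}}{2} \left(-50\right) = - 25 i \sqrt{38}$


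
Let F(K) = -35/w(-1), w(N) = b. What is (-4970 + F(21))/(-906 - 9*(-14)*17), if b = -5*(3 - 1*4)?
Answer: -1659/412 ≈ -4.0267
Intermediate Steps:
b = 5 (b = -5*(3 - 4) = -5*(-1) = 5)
w(N) = 5
F(K) = -7 (F(K) = -35/5 = -35*1/5 = -7)
(-4970 + F(21))/(-906 - 9*(-14)*17) = (-4970 - 7)/(-906 - 9*(-14)*17) = -4977/(-906 + 126*17) = -4977/(-906 + 2142) = -4977/1236 = -4977*1/1236 = -1659/412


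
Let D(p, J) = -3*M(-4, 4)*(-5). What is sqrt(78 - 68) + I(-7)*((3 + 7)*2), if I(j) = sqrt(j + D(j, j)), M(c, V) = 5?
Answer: sqrt(10) + 40*sqrt(17) ≈ 168.09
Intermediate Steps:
D(p, J) = 75 (D(p, J) = -3*5*(-5) = -15*(-5) = 75)
I(j) = sqrt(75 + j) (I(j) = sqrt(j + 75) = sqrt(75 + j))
sqrt(78 - 68) + I(-7)*((3 + 7)*2) = sqrt(78 - 68) + sqrt(75 - 7)*((3 + 7)*2) = sqrt(10) + sqrt(68)*(10*2) = sqrt(10) + (2*sqrt(17))*20 = sqrt(10) + 40*sqrt(17)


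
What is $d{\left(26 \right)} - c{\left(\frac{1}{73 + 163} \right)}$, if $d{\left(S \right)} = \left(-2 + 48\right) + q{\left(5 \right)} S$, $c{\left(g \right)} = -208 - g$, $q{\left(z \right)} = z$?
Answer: $\frac{90625}{236} \approx 384.0$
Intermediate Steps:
$d{\left(S \right)} = 46 + 5 S$ ($d{\left(S \right)} = \left(-2 + 48\right) + 5 S = 46 + 5 S$)
$d{\left(26 \right)} - c{\left(\frac{1}{73 + 163} \right)} = \left(46 + 5 \cdot 26\right) - \left(-208 - \frac{1}{73 + 163}\right) = \left(46 + 130\right) - \left(-208 - \frac{1}{236}\right) = 176 - \left(-208 - \frac{1}{236}\right) = 176 - - \frac{49089}{236} = 176 + \frac{49089}{236} = \frac{90625}{236}$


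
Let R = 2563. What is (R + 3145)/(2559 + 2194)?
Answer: 5708/4753 ≈ 1.2009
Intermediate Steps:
(R + 3145)/(2559 + 2194) = (2563 + 3145)/(2559 + 2194) = 5708/4753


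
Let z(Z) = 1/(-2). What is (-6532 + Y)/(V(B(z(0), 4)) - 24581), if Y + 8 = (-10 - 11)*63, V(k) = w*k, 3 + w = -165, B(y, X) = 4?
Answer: 7863/25253 ≈ 0.31137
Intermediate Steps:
z(Z) = -½ (z(Z) = 1*(-½) = -½)
w = -168 (w = -3 - 165 = -168)
V(k) = -168*k
Y = -1331 (Y = -8 + (-10 - 11)*63 = -8 - 21*63 = -8 - 1323 = -1331)
(-6532 + Y)/(V(B(z(0), 4)) - 24581) = (-6532 - 1331)/(-168*4 - 24581) = -7863/(-672 - 24581) = -7863/(-25253) = -7863*(-1/25253) = 7863/25253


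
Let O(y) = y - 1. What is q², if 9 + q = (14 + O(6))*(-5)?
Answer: 10816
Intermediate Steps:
O(y) = -1 + y
q = -104 (q = -9 + (14 + (-1 + 6))*(-5) = -9 + (14 + 5)*(-5) = -9 + 19*(-5) = -9 - 95 = -104)
q² = (-104)² = 10816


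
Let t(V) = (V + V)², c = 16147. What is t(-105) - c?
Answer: 27953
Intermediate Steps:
t(V) = 4*V² (t(V) = (2*V)² = 4*V²)
t(-105) - c = 4*(-105)² - 1*16147 = 4*11025 - 16147 = 44100 - 16147 = 27953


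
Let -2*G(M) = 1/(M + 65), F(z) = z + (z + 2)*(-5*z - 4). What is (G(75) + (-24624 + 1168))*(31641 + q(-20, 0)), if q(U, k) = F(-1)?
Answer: -207807994521/280 ≈ -7.4217e+8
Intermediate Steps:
F(z) = z + (-4 - 5*z)*(2 + z) (F(z) = z + (2 + z)*(-4 - 5*z) = z + (-4 - 5*z)*(2 + z))
q(U, k) = 0 (q(U, k) = -8 - 13*(-1) - 5*(-1)² = -8 + 13 - 5*1 = -8 + 13 - 5 = 0)
G(M) = -1/(2*(65 + M)) (G(M) = -1/(2*(M + 65)) = -1/(2*(65 + M)))
(G(75) + (-24624 + 1168))*(31641 + q(-20, 0)) = (-1/(130 + 2*75) + (-24624 + 1168))*(31641 + 0) = (-1/(130 + 150) - 23456)*31641 = (-1/280 - 23456)*31641 = -6567681/280*31641 = -207807994521/280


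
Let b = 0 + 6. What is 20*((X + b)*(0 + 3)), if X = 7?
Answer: 780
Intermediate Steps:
b = 6
20*((X + b)*(0 + 3)) = 20*((7 + 6)*(0 + 3)) = 20*(13*3) = 20*39 = 780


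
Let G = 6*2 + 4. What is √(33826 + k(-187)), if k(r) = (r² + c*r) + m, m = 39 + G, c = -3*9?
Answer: 3*√8211 ≈ 271.84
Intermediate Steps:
G = 16 (G = 12 + 4 = 16)
c = -27
m = 55 (m = 39 + 16 = 55)
k(r) = 55 + r² - 27*r (k(r) = (r² - 27*r) + 55 = 55 + r² - 27*r)
√(33826 + k(-187)) = √(33826 + (55 + (-187)² - 27*(-187))) = √(33826 + (55 + 34969 + 5049)) = √(33826 + 40073) = √73899 = 3*√8211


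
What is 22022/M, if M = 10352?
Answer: 11011/5176 ≈ 2.1273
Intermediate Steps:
22022/M = 22022/10352 = 22022*(1/10352) = 11011/5176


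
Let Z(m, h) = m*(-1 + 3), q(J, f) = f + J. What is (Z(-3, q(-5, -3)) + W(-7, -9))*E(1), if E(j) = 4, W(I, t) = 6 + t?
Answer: -36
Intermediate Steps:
q(J, f) = J + f
Z(m, h) = 2*m (Z(m, h) = m*2 = 2*m)
(Z(-3, q(-5, -3)) + W(-7, -9))*E(1) = (2*(-3) + (6 - 9))*4 = (-6 - 3)*4 = -9*4 = -36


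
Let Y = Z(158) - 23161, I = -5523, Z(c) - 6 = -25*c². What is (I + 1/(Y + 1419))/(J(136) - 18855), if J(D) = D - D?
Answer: 3566952229/12177237780 ≈ 0.29292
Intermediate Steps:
Z(c) = 6 - 25*c²
Y = -647255 (Y = (6 - 25*158²) - 23161 = (6 - 25*24964) - 23161 = (6 - 624100) - 23161 = -624094 - 23161 = -647255)
J(D) = 0
(I + 1/(Y + 1419))/(J(136) - 18855) = (-5523 + 1/(-647255 + 1419))/(0 - 18855) = (-5523 + 1/(-645836))/(-18855) = (-5523 - 1/645836)*(-1/18855) = -3566952229/645836*(-1/18855) = 3566952229/12177237780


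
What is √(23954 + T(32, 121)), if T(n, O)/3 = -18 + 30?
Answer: √23990 ≈ 154.89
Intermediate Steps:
T(n, O) = 36 (T(n, O) = 3*(-18 + 30) = 3*12 = 36)
√(23954 + T(32, 121)) = √(23954 + 36) = √23990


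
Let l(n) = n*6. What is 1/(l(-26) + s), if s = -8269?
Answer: -1/8425 ≈ -0.00011869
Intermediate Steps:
l(n) = 6*n
1/(l(-26) + s) = 1/(6*(-26) - 8269) = 1/(-156 - 8269) = 1/(-8425) = -1/8425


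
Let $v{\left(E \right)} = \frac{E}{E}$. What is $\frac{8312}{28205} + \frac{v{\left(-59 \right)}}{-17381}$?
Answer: $\frac{144442667}{490231105} \approx 0.29464$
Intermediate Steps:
$v{\left(E \right)} = 1$
$\frac{8312}{28205} + \frac{v{\left(-59 \right)}}{-17381} = \frac{8312}{28205} + 1 \frac{1}{-17381} = 8312 \cdot \frac{1}{28205} + 1 \left(- \frac{1}{17381}\right) = \frac{8312}{28205} - \frac{1}{17381} = \frac{144442667}{490231105}$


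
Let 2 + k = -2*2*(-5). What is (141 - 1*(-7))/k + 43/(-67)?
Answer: 4571/603 ≈ 7.5804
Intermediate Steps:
k = 18 (k = -2 - 2*2*(-5) = -2 - 4*(-5) = -2 + 20 = 18)
(141 - 1*(-7))/k + 43/(-67) = (141 - 1*(-7))/18 + 43/(-67) = (141 + 7)*(1/18) + 43*(-1/67) = 148*(1/18) - 43/67 = 74/9 - 43/67 = 4571/603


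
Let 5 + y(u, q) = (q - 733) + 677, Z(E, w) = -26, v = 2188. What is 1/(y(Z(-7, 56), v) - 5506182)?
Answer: -1/5504055 ≈ -1.8168e-7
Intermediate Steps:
y(u, q) = -61 + q (y(u, q) = -5 + ((q - 733) + 677) = -5 + ((-733 + q) + 677) = -5 + (-56 + q) = -61 + q)
1/(y(Z(-7, 56), v) - 5506182) = 1/((-61 + 2188) - 5506182) = 1/(2127 - 5506182) = 1/(-5504055) = -1/5504055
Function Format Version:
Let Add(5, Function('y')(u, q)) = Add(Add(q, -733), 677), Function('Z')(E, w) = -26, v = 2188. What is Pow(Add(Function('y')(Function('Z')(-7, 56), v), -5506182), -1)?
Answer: Rational(-1, 5504055) ≈ -1.8168e-7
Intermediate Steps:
Function('y')(u, q) = Add(-61, q) (Function('y')(u, q) = Add(-5, Add(Add(q, -733), 677)) = Add(-5, Add(Add(-733, q), 677)) = Add(-5, Add(-56, q)) = Add(-61, q))
Pow(Add(Function('y')(Function('Z')(-7, 56), v), -5506182), -1) = Pow(Add(Add(-61, 2188), -5506182), -1) = Pow(Add(2127, -5506182), -1) = Pow(-5504055, -1) = Rational(-1, 5504055)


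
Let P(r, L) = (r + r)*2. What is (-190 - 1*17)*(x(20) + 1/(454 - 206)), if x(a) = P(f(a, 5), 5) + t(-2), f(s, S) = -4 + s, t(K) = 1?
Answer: -3337047/248 ≈ -13456.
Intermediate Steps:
P(r, L) = 4*r (P(r, L) = (2*r)*2 = 4*r)
x(a) = -15 + 4*a (x(a) = 4*(-4 + a) + 1 = (-16 + 4*a) + 1 = -15 + 4*a)
(-190 - 1*17)*(x(20) + 1/(454 - 206)) = (-190 - 1*17)*((-15 + 4*20) + 1/(454 - 206)) = (-190 - 17)*((-15 + 80) + 1/248) = -207*(65 + 1/248) = -207*16121/248 = -3337047/248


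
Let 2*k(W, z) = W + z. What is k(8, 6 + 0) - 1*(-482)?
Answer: 489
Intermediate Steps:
k(W, z) = W/2 + z/2 (k(W, z) = (W + z)/2 = W/2 + z/2)
k(8, 6 + 0) - 1*(-482) = ((½)*8 + (6 + 0)/2) - 1*(-482) = (4 + (½)*6) + 482 = (4 + 3) + 482 = 7 + 482 = 489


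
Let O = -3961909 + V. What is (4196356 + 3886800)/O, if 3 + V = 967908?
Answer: -2020789/748501 ≈ -2.6998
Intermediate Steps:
V = 967905 (V = -3 + 967908 = 967905)
O = -2994004 (O = -3961909 + 967905 = -2994004)
(4196356 + 3886800)/O = (4196356 + 3886800)/(-2994004) = 8083156*(-1/2994004) = -2020789/748501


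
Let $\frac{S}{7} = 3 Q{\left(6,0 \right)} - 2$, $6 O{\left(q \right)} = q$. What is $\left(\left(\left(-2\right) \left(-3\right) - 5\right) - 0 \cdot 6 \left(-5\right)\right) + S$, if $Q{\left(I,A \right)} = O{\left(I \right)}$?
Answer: $8$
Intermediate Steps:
$O{\left(q \right)} = \frac{q}{6}$
$Q{\left(I,A \right)} = \frac{I}{6}$
$S = 7$ ($S = 7 \left(3 \cdot \frac{1}{6} \cdot 6 - 2\right) = 7 \left(3 \cdot 1 - 2\right) = 7 \left(3 - 2\right) = 7 \cdot 1 = 7$)
$\left(\left(\left(-2\right) \left(-3\right) - 5\right) - 0 \cdot 6 \left(-5\right)\right) + S = \left(\left(\left(-2\right) \left(-3\right) - 5\right) - 0 \cdot 6 \left(-5\right)\right) + 7 = \left(\left(6 - 5\right) - 0 \left(-5\right)\right) + 7 = \left(1 - 0\right) + 7 = \left(1 + 0\right) + 7 = 1 + 7 = 8$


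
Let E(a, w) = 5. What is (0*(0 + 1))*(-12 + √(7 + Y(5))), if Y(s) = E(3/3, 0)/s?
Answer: 0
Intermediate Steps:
Y(s) = 5/s
(0*(0 + 1))*(-12 + √(7 + Y(5))) = (0*(0 + 1))*(-12 + √(7 + 5/5)) = (0*1)*(-12 + √(7 + 5*(⅕))) = 0*(-12 + √(7 + 1)) = 0*(-12 + √8) = 0*(-12 + 2*√2) = 0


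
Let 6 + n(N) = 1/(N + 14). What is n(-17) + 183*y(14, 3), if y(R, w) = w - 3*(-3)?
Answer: 6569/3 ≈ 2189.7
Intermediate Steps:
y(R, w) = 9 + w (y(R, w) = w + 9 = 9 + w)
n(N) = -6 + 1/(14 + N) (n(N) = -6 + 1/(N + 14) = -6 + 1/(14 + N))
n(-17) + 183*y(14, 3) = (-83 - 6*(-17))/(14 - 17) + 183*(9 + 3) = (-83 + 102)/(-3) + 183*12 = -1/3*19 + 2196 = -19/3 + 2196 = 6569/3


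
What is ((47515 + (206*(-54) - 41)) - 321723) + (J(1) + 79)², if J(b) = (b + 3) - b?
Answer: -278649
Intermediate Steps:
J(b) = 3 (J(b) = (3 + b) - b = 3)
((47515 + (206*(-54) - 41)) - 321723) + (J(1) + 79)² = ((47515 + (206*(-54) - 41)) - 321723) + (3 + 79)² = ((47515 + (-11124 - 41)) - 321723) + 82² = ((47515 - 11165) - 321723) + 6724 = (36350 - 321723) + 6724 = -285373 + 6724 = -278649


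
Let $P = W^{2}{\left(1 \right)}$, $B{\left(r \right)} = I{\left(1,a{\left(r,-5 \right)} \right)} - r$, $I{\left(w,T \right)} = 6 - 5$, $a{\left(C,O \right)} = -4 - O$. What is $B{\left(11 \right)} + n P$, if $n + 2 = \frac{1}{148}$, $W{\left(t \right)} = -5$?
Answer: $- \frac{8855}{148} \approx -59.831$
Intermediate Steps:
$n = - \frac{295}{148}$ ($n = -2 + \frac{1}{148} = - \frac{295}{148} \approx -1.9932$)
$I{\left(w,T \right)} = 1$
$B{\left(r \right)} = 1 - r$
$P = 25$ ($P = \left(-5\right)^{2} = 25$)
$B{\left(11 \right)} + n P = \left(1 - 11\right) - \frac{7375}{148} = -10 - \frac{7375}{148} = - \frac{8855}{148}$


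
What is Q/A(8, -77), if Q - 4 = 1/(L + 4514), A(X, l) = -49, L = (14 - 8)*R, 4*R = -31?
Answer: -5106/62545 ≈ -0.081637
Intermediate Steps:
R = -31/4 (R = (¼)*(-31) = -31/4 ≈ -7.7500)
L = -93/2 (L = (14 - 8)*(-31/4) = 6*(-31/4) = -93/2 ≈ -46.500)
Q = 35742/8935 (Q = 4 + 1/(-93/2 + 4514) = 4 + 1/(8935/2) = 4 + 2/8935 = 35742/8935 ≈ 4.0002)
Q/A(8, -77) = (35742/8935)/(-49) = (35742/8935)*(-1/49) = -5106/62545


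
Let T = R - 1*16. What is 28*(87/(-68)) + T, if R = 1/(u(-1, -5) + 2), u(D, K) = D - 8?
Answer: -6184/119 ≈ -51.966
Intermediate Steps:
u(D, K) = -8 + D
R = -⅐ (R = 1/((-8 - 1) + 2) = 1/(-9 + 2) = 1/(-7) = -⅐ ≈ -0.14286)
T = -113/7 (T = -⅐ - 1*16 = -⅐ - 16 = -113/7 ≈ -16.143)
28*(87/(-68)) + T = 28*(87/(-68)) - 113/7 = 28*(87*(-1/68)) - 113/7 = 28*(-87/68) - 113/7 = -609/17 - 113/7 = -6184/119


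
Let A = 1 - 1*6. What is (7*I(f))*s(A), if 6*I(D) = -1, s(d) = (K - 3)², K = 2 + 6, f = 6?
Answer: -175/6 ≈ -29.167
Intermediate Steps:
K = 8
A = -5 (A = 1 - 6 = -5)
s(d) = 25 (s(d) = (8 - 3)² = 5² = 25)
I(D) = -⅙ (I(D) = (⅙)*(-1) = -⅙)
(7*I(f))*s(A) = (7*(-⅙))*25 = -7/6*25 = -175/6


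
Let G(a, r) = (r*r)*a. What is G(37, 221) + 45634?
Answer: 1852751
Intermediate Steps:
G(a, r) = a*r² (G(a, r) = r²*a = a*r²)
G(37, 221) + 45634 = 37*221² + 45634 = 37*48841 + 45634 = 1807117 + 45634 = 1852751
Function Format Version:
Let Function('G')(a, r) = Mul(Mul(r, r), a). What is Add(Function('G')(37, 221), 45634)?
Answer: 1852751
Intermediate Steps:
Function('G')(a, r) = Mul(a, Pow(r, 2)) (Function('G')(a, r) = Mul(Pow(r, 2), a) = Mul(a, Pow(r, 2)))
Add(Function('G')(37, 221), 45634) = Add(Mul(37, Pow(221, 2)), 45634) = Add(Mul(37, 48841), 45634) = Add(1807117, 45634) = 1852751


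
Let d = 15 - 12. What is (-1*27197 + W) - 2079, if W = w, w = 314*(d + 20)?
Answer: -22054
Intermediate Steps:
d = 3
w = 7222 (w = 314*(3 + 20) = 314*23 = 7222)
W = 7222
(-1*27197 + W) - 2079 = (-1*27197 + 7222) - 2079 = (-27197 + 7222) - 2079 = -19975 - 2079 = -22054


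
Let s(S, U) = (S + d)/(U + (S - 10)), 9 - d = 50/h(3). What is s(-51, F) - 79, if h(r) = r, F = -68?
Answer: -30397/387 ≈ -78.545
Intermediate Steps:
d = -23/3 (d = 9 - 50/3 = -23/3 ≈ -7.6667)
s(S, U) = (-23/3 + S)/(-10 + S + U) (s(S, U) = (S - 23/3)/(U + (S - 10)) = (-23/3 + S)/(U + (-10 + S)) = (-23/3 + S)/(-10 + S + U))
s(-51, F) - 79 = (-23/3 - 51)/(-10 - 51 - 68) - 79 = -176/3/(-129) - 79 = -1/129*(-176/3) - 79 = 176/387 - 79 = -30397/387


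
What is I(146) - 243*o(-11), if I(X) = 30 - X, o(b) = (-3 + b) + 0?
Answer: 3286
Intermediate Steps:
o(b) = -3 + b
I(146) - 243*o(-11) = (30 - 1*146) - 243*(-3 - 11) = (30 - 146) - 243*(-14) = -116 - 1*(-3402) = -116 + 3402 = 3286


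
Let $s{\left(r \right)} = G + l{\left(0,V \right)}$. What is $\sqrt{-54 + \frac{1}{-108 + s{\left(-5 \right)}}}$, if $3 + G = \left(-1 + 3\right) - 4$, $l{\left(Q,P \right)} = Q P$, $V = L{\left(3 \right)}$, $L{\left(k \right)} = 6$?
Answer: $\frac{i \sqrt{689639}}{113} \approx 7.3491 i$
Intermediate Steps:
$V = 6$
$l{\left(Q,P \right)} = P Q$
$G = -5$ ($G = -3 + \left(\left(-1 + 3\right) - 4\right) = -3 + \left(2 - 4\right) = -3 - 2 = -5$)
$s{\left(r \right)} = -5$ ($s{\left(r \right)} = -5 + 6 \cdot 0 = -5 + 0 = -5$)
$\sqrt{-54 + \frac{1}{-108 + s{\left(-5 \right)}}} = \sqrt{-54 + \frac{1}{-108 - 5}} = \sqrt{-54 + \frac{1}{-113}} = \sqrt{-54 - \frac{1}{113}} = \sqrt{- \frac{6103}{113}} = \frac{i \sqrt{689639}}{113}$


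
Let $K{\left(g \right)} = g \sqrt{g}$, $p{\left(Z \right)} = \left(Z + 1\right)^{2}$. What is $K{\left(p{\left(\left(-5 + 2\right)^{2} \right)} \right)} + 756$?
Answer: $1756$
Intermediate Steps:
$p{\left(Z \right)} = \left(1 + Z\right)^{2}$
$K{\left(g \right)} = g^{\frac{3}{2}}$
$K{\left(p{\left(\left(-5 + 2\right)^{2} \right)} \right)} + 756 = \left(\left(1 + \left(-5 + 2\right)^{2}\right)^{2}\right)^{\frac{3}{2}} + 756 = \left(\left(1 + \left(-3\right)^{2}\right)^{2}\right)^{\frac{3}{2}} + 756 = \left(\left(1 + 9\right)^{2}\right)^{\frac{3}{2}} + 756 = \left(10^{2}\right)^{\frac{3}{2}} + 756 = 100^{\frac{3}{2}} + 756 = 1000 + 756 = 1756$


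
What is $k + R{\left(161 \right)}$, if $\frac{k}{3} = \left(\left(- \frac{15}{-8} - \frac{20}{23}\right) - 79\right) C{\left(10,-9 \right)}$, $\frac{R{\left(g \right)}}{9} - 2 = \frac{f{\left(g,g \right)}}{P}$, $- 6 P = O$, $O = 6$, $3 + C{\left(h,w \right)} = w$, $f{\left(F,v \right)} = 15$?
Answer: $\frac{123777}{46} \approx 2690.8$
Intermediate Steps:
$C{\left(h,w \right)} = -3 + w$
$P = -1$ ($P = \left(- \frac{1}{6}\right) 6 = -1$)
$R{\left(g \right)} = -117$ ($R{\left(g \right)} = 18 + 9 \frac{15}{-1} = 18 + 9 \cdot 15 \left(-1\right) = 18 + 9 \left(-15\right) = 18 - 135 = -117$)
$k = \frac{129159}{46}$ ($k = 3 \left(\left(- \frac{15}{-8} - \frac{20}{23}\right) - 79\right) \left(-3 - 9\right) = 3 \left(\left(\left(-15\right) \left(- \frac{1}{8}\right) - \frac{20}{23}\right) - 79\right) \left(-12\right) = 3 \left(\left(\frac{15}{8} - \frac{20}{23}\right) - 79\right) \left(-12\right) = 3 \left(\frac{185}{184} - 79\right) \left(-12\right) = 3 \left(\left(- \frac{14351}{184}\right) \left(-12\right)\right) = 3 \cdot \frac{43053}{46} = \frac{129159}{46} \approx 2807.8$)
$k + R{\left(161 \right)} = \frac{129159}{46} - 117 = \frac{123777}{46}$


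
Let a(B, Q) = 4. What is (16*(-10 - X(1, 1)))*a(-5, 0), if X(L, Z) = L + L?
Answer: -768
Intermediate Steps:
X(L, Z) = 2*L
(16*(-10 - X(1, 1)))*a(-5, 0) = (16*(-10 - 2))*4 = (16*(-12))*4 = -192*4 = -768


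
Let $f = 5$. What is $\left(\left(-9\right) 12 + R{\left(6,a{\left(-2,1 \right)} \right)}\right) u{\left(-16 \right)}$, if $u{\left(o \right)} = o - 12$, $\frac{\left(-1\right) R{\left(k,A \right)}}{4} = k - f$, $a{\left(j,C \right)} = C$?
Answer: $3136$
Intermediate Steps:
$R{\left(k,A \right)} = 20 - 4 k$ ($R{\left(k,A \right)} = - 4 \left(k - 5\right) = - 4 \left(-5 + k\right) = 20 - 4 k$)
$u{\left(o \right)} = -12 + o$ ($u{\left(o \right)} = o - 12 = -12 + o$)
$\left(\left(-9\right) 12 + R{\left(6,a{\left(-2,1 \right)} \right)}\right) u{\left(-16 \right)} = \left(\left(-9\right) 12 + \left(20 - 24\right)\right) \left(-12 - 16\right) = \left(-108 + \left(20 - 24\right)\right) \left(-28\right) = \left(-108 - 4\right) \left(-28\right) = \left(-112\right) \left(-28\right) = 3136$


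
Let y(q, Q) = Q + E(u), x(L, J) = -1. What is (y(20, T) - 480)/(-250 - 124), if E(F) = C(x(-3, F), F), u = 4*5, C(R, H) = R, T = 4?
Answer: 477/374 ≈ 1.2754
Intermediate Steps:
u = 20
E(F) = -1
y(q, Q) = -1 + Q (y(q, Q) = Q - 1 = -1 + Q)
(y(20, T) - 480)/(-250 - 124) = ((-1 + 4) - 480)/(-250 - 124) = (3 - 480)/(-374) = -477*(-1/374) = 477/374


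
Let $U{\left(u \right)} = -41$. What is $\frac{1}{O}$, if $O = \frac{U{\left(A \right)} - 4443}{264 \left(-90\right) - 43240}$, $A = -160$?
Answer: $\frac{16750}{1121} \approx 14.942$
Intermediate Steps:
$O = \frac{1121}{16750}$ ($O = \frac{-41 - 4443}{264 \left(-90\right) - 43240} = \frac{-41 + \left(\left(13 - 13\right) - 4443\right)}{-23760 - 43240} = \frac{-41 + \left(0 - 4443\right)}{-67000} = \left(-41 - 4443\right) \left(- \frac{1}{67000}\right) = \left(-4484\right) \left(- \frac{1}{67000}\right) = \frac{1121}{16750} \approx 0.066925$)
$\frac{1}{O} = \frac{1}{\frac{1121}{16750}} = \frac{16750}{1121}$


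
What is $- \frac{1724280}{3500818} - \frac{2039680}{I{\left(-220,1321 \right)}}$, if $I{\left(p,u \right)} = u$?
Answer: $- \frac{3571413116060}{2312290289} \approx -1544.5$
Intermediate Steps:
$- \frac{1724280}{3500818} - \frac{2039680}{I{\left(-220,1321 \right)}} = - \frac{1724280}{3500818} - \frac{2039680}{1321} = \left(-1724280\right) \frac{1}{3500818} - \frac{2039680}{1321} = - \frac{862140}{1750409} - \frac{2039680}{1321} = - \frac{3571413116060}{2312290289}$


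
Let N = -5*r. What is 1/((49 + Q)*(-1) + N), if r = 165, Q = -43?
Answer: -1/831 ≈ -0.0012034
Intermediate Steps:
N = -825 (N = -5*165 = -825)
1/((49 + Q)*(-1) + N) = 1/((49 - 43)*(-1) - 825) = 1/(6*(-1) - 825) = 1/(-6 - 825) = 1/(-831) = -1/831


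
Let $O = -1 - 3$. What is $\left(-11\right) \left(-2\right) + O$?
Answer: $18$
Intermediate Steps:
$O = -4$ ($O = -1 - 3 = -4$)
$\left(-11\right) \left(-2\right) + O = \left(-11\right) \left(-2\right) - 4 = 22 - 4 = 18$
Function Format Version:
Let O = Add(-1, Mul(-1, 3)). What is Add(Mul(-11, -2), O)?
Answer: 18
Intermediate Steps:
O = -4 (O = Add(-1, -3) = -4)
Add(Mul(-11, -2), O) = Add(Mul(-11, -2), -4) = Add(22, -4) = 18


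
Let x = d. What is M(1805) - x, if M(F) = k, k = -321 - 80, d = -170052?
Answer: 169651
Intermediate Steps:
k = -401
x = -170052
M(F) = -401
M(1805) - x = -401 - 1*(-170052) = -401 + 170052 = 169651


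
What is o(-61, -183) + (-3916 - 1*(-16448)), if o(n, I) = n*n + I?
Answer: 16070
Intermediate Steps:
o(n, I) = I + n² (o(n, I) = n² + I = I + n²)
o(-61, -183) + (-3916 - 1*(-16448)) = (-183 + (-61)²) + (-3916 - 1*(-16448)) = (-183 + 3721) + (-3916 + 16448) = 3538 + 12532 = 16070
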